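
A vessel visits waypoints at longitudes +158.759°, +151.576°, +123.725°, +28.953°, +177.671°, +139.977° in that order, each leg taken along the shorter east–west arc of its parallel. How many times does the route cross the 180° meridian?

0

Leg 1: +158.759° → +151.576°, shortest Δλ = -7.183° (west) — does not cross 180°.
Leg 2: +151.576° → +123.725°, shortest Δλ = -27.851° (west) — does not cross 180°.
Leg 3: +123.725° → +28.953°, shortest Δλ = -94.772° (west) — does not cross 180°.
Leg 4: +28.953° → +177.671°, shortest Δλ = 148.718° (east) — does not cross 180°.
Leg 5: +177.671° → +139.977°, shortest Δλ = -37.694° (west) — does not cross 180°.
Total crossings: 0.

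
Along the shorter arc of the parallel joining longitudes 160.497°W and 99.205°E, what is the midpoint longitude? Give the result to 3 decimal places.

149.354°E

Signed shortest Δλ from -160.497° to +99.205° is -100.298°.
Midpoint longitude = -160.497° + (-100.298°)/2 = -160.497° − 50.149° = -210.646°.
Normalise into (−180°, 180°]: +149.354°.
(The naïve average (-160.497 + +99.205)/2 = -30.646° is on the wrong side of the globe.)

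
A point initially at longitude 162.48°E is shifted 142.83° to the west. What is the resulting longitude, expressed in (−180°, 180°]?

Start at +162.48°; shift −142.83° → +19.65°.
+19.65° already lies in (−180°, 180°].

19.65°E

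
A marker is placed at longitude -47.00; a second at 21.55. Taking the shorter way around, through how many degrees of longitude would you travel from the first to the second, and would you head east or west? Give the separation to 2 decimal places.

Raw difference: 21.55 − -47.00 = 68.55°.
Normalise into (−180°, 180°]: 68.55° stays 68.55°.
Positive ⇒ the second point lies to the east; separation 68.55°.

68.55° east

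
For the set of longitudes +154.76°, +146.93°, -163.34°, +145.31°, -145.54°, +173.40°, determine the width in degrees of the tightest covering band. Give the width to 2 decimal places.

Sort the longitudes: -163.34°, -145.54°, +145.31°, +146.93°, +154.76°, +173.40°.
Eastward gaps between consecutive values (wrapping around): 17.80°, 290.85°, 1.62°, 7.83°, 18.64°, 23.26°.
Largest gap = 290.85° ⇒ minimal covering band is its complement: 360° − 290.85° = 69.15°.
Band runs from +145.31° eastward to -145.54°, crossing the antimeridian.

69.15°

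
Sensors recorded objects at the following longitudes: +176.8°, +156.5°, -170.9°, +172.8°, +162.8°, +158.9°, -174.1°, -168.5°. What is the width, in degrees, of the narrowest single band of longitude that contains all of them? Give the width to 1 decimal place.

35.0°

Sort the longitudes: -174.1°, -170.9°, -168.5°, +156.5°, +158.9°, +162.8°, +172.8°, +176.8°.
Eastward gaps between consecutive values (wrapping around): 3.2°, 2.4°, 325.0°, 2.4°, 3.9°, 10.0°, 4.0°, 9.1°.
Largest gap = 325.0° ⇒ minimal covering band is its complement: 360° − 325.0° = 35.0°.
Band runs from +156.5° eastward to -168.5°, crossing the antimeridian.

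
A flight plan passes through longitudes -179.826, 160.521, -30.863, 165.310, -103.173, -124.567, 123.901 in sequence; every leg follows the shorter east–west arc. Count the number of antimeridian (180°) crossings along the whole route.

Leg 1: -179.826° → +160.521°, shortest Δλ = -19.653° (west) — crosses 180°.
Leg 2: +160.521° → -30.863°, shortest Δλ = 168.616° (east) — crosses 180°.
Leg 3: -30.863° → +165.310°, shortest Δλ = -163.827° (west) — crosses 180°.
Leg 4: +165.310° → -103.173°, shortest Δλ = 91.517° (east) — crosses 180°.
Leg 5: -103.173° → -124.567°, shortest Δλ = -21.394° (west) — does not cross 180°.
Leg 6: -124.567° → +123.901°, shortest Δλ = -111.532° (west) — crosses 180°.
Total crossings: 5.

5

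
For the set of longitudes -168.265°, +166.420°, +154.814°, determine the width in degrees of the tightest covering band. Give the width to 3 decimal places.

Sort the longitudes: -168.265°, +154.814°, +166.420°.
Eastward gaps between consecutive values (wrapping around): 323.079°, 11.606°, 25.315°.
Largest gap = 323.079° ⇒ minimal covering band is its complement: 360° − 323.079° = 36.921°.
Band runs from +154.814° eastward to -168.265°, crossing the antimeridian.

36.921°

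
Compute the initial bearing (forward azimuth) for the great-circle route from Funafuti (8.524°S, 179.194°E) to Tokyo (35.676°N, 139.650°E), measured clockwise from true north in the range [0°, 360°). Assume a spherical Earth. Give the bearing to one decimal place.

322.3°

Δλ = 139.650 − 179.194 = -39.544°.
θ = atan2( sin Δλ · cos φ₂ , cos φ₁ · sin φ₂ − sin φ₁ · cos φ₂ · cos Δλ )
  = atan2(-0.51719, 0.66961) = -37.681° → normalised to [0°, 360°): 322.319°.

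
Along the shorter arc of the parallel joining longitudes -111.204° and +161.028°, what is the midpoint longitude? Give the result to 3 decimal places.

Signed shortest Δλ from -111.204° to +161.028° is -87.768°.
Midpoint longitude = -111.204° + (-87.768°)/2 = -111.204° − 43.884° = -155.088°.
(The naïve average (-111.204 + +161.028)/2 = 24.912° is on the wrong side of the globe.)

-155.088°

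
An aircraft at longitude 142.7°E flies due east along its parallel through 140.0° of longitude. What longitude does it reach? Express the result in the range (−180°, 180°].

Start at +142.7°; shift +140.0° → +282.7°.
+282.7° lies outside (−180°, 180°]; subtract 360° → -77.3°.

77.3°W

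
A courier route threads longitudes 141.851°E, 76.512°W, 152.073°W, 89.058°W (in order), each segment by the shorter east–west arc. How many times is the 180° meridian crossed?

1

Leg 1: +141.851° → -76.512°, shortest Δλ = 141.637° (east) — crosses 180°.
Leg 2: -76.512° → -152.073°, shortest Δλ = -75.561° (west) — does not cross 180°.
Leg 3: -152.073° → -89.058°, shortest Δλ = 63.015° (east) — does not cross 180°.
Total crossings: 1.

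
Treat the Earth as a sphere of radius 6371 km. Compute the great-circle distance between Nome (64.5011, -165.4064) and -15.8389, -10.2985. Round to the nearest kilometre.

Δλ = -10.2985 − -165.4064 = 155.1079°.
Δφ = -15.8389 − 64.5011 = -80.3400°.
a = sin²(Δφ/2) + cos φ₁ · cos φ₂ · sin²(Δλ/2) = 0.811012.
c = 2·atan2(√a, √(1−a)) = 2.24212 rad → d = 6371·c ≈ 14284.55 km.

14285 km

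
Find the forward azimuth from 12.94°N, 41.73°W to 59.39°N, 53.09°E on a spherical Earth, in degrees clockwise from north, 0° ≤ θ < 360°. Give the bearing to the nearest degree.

Δλ = 53.09 − -41.73 = 94.82°.
θ = atan2( sin Δλ · cos φ₂ , cos φ₁ · sin φ₂ − sin φ₁ · cos φ₂ · cos Δλ )
  = atan2(0.50739, 0.84838) = 30.882° → normalised to [0°, 360°): 30.882°.

31°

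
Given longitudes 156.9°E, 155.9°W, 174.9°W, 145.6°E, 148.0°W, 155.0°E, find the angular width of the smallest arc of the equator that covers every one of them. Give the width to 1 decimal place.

Sort the longitudes: -174.9°, -155.9°, -148.0°, +145.6°, +155.0°, +156.9°.
Eastward gaps between consecutive values (wrapping around): 19.0°, 7.9°, 293.6°, 9.4°, 1.9°, 28.2°.
Largest gap = 293.6° ⇒ minimal covering band is its complement: 360° − 293.6° = 66.4°.
Band runs from +145.6° eastward to -148.0°, crossing the antimeridian.

66.4°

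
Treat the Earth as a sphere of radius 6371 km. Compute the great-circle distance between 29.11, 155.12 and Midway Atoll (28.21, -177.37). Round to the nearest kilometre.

Δλ = -177.37 − 155.12 = -332.49°; wrapped into (−180°, 180°]: 27.51°.
Δφ = 28.21 − 29.11 = -0.90°.
a = sin²(Δφ/2) + cos φ₁ · cos φ₂ · sin²(Δλ/2) = 0.043589.
c = 2·atan2(√a, √(1−a)) = 0.42065 rad → d = 6371·c ≈ 2679.97 km.

2680 km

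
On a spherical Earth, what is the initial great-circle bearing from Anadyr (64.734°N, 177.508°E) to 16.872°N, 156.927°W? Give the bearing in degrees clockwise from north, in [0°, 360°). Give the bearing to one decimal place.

Δλ = -156.927 − 177.508 = -334.435°; wrapped into (−180°, 180°]: 25.565°.
θ = atan2( sin Δλ · cos φ₂ , cos φ₁ · sin φ₂ − sin φ₁ · cos φ₂ · cos Δλ )
  = atan2(0.41296, -0.65680) = 147.841° → normalised to [0°, 360°): 147.841°.

147.8°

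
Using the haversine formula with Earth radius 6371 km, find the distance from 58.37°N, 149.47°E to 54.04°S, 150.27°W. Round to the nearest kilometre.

Δλ = -150.27 − 149.47 = -299.74°; wrapped into (−180°, 180°]: 60.26°.
Δφ = -54.04 − 58.37 = -112.41°.
a = sin²(Δφ/2) + cos φ₁ · cos φ₂ · sin²(Δλ/2) = 0.768211.
c = 2·atan2(√a, √(1−a)) = 2.13699 rad → d = 6371·c ≈ 13614.75 km.

13615 km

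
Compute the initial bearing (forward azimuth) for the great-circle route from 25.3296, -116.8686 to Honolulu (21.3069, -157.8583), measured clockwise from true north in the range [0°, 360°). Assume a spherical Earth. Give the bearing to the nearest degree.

Δλ = -157.8583 − -116.8686 = -40.9897°.
θ = atan2( sin Δλ · cos φ₂ , cos φ₁ · sin φ₂ − sin φ₁ · cos φ₂ · cos Δλ )
  = atan2(-0.61109, 0.02757) = -87.417° → normalised to [0°, 360°): 272.583°.

273°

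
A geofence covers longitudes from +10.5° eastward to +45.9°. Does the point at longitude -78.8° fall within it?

Band width going east from +10.5° to +45.9°: ((45.9 − 10.5) mod 360) = 35.4°.
Offset of -78.8° east of the west edge: ((-78.8 − 10.5) mod 360) = 270.7°.
270.7° > 35.4° ⇒ outside.

No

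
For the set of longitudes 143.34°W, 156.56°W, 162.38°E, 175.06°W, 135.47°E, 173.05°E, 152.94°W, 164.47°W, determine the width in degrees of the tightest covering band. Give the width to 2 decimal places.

81.19°

Sort the longitudes: -175.06°, -164.47°, -156.56°, -152.94°, -143.34°, +135.47°, +162.38°, +173.05°.
Eastward gaps between consecutive values (wrapping around): 10.59°, 7.91°, 3.62°, 9.60°, 278.81°, 26.91°, 10.67°, 11.89°.
Largest gap = 278.81° ⇒ minimal covering band is its complement: 360° − 278.81° = 81.19°.
Band runs from +135.47° eastward to -143.34°, crossing the antimeridian.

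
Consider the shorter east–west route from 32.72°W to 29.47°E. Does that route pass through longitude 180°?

Signed shortest Δλ = ((29.47 − -32.72 + 180) mod 360) − 180 = 62.19°.
Going east by 62.19° from -32.72° reaches +29.47° without touching 180°.

No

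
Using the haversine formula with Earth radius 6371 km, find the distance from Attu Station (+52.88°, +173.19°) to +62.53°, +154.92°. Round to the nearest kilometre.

1516 km

Δλ = 154.92 − 173.19 = -18.27°.
Δφ = 62.53 − 52.88 = 9.65°.
a = sin²(Δφ/2) + cos φ₁ · cos φ₂ · sin²(Δλ/2) = 0.014092.
c = 2·atan2(√a, √(1−a)) = 0.23798 rad → d = 6371·c ≈ 1516.15 km.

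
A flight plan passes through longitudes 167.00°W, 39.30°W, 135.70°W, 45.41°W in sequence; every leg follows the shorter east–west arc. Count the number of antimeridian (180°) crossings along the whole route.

0

Leg 1: -167.00° → -39.30°, shortest Δλ = 127.7° (east) — does not cross 180°.
Leg 2: -39.30° → -135.70°, shortest Δλ = -96.4° (west) — does not cross 180°.
Leg 3: -135.70° → -45.41°, shortest Δλ = 90.29° (east) — does not cross 180°.
Total crossings: 0.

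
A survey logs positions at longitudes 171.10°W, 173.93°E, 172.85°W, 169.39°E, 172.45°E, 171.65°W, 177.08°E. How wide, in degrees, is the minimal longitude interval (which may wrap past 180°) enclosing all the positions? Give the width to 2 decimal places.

19.51°

Sort the longitudes: -172.85°, -171.65°, -171.10°, +169.39°, +172.45°, +173.93°, +177.08°.
Eastward gaps between consecutive values (wrapping around): 1.20°, 0.55°, 340.49°, 3.06°, 1.48°, 3.15°, 10.07°.
Largest gap = 340.49° ⇒ minimal covering band is its complement: 360° − 340.49° = 19.51°.
Band runs from +169.39° eastward to -171.10°, crossing the antimeridian.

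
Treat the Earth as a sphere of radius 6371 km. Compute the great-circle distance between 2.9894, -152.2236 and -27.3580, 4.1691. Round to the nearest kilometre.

Δλ = 4.1691 − -152.2236 = 156.3927°.
Δφ = -27.3580 − 2.9894 = -30.3474°.
a = sin²(Δφ/2) + cos φ₁ · cos φ₂ · sin²(Δλ/2) = 0.918342.
c = 2·atan2(√a, √(1−a)) = 2.56200 rad → d = 6371·c ≈ 16322.47 km.

16322 km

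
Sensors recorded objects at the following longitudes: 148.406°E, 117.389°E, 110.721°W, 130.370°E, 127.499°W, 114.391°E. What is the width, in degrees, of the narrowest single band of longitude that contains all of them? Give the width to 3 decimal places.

134.888°

Sort the longitudes: -127.499°, -110.721°, +114.391°, +117.389°, +130.370°, +148.406°.
Eastward gaps between consecutive values (wrapping around): 16.778°, 225.112°, 2.998°, 12.981°, 18.036°, 84.095°.
Largest gap = 225.112° ⇒ minimal covering band is its complement: 360° − 225.112° = 134.888°.
Band runs from +114.391° eastward to -110.721°, crossing the antimeridian.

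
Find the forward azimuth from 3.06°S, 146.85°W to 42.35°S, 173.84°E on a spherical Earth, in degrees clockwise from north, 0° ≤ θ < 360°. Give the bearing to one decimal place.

216.1°

Δλ = 173.84 − -146.85 = 320.69°; wrapped into (−180°, 180°]: -39.31°.
θ = atan2( sin Δλ · cos φ₂ , cos φ₁ · sin φ₂ − sin φ₁ · cos φ₂ · cos Δλ )
  = atan2(-0.46820, -0.64217) = -143.905° → normalised to [0°, 360°): 216.095°.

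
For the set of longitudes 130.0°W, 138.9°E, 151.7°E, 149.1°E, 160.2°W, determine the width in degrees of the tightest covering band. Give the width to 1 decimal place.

91.1°

Sort the longitudes: -160.2°, -130.0°, +138.9°, +149.1°, +151.7°.
Eastward gaps between consecutive values (wrapping around): 30.2°, 268.9°, 10.2°, 2.6°, 48.1°.
Largest gap = 268.9° ⇒ minimal covering band is its complement: 360° − 268.9° = 91.1°.
Band runs from +138.9° eastward to -130.0°, crossing the antimeridian.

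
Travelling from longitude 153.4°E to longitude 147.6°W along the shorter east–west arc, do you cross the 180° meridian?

Yes

Naïve |-147.6 − 153.4| = 301.0° > 180°, so the shorter arc goes the other way round — across 180°.
Signed shortest Δλ = ((-147.6 − 153.4 + 180) mod 360) − 180 = 59.0°.
Going east by 59.0° from +153.4° passes through 180° before reaching -147.6°.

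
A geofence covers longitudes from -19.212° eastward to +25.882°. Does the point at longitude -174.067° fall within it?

No

Band width going east from -19.212° to +25.882°: ((25.882 − -19.212) mod 360) = 45.094°.
Offset of -174.067° east of the west edge: ((-174.067 − -19.212) mod 360) = 205.145°.
205.145° > 45.094° ⇒ outside.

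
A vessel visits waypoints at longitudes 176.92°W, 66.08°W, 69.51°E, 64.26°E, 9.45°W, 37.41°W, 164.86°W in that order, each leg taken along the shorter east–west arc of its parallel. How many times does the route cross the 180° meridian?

0

Leg 1: -176.92° → -66.08°, shortest Δλ = 110.84° (east) — does not cross 180°.
Leg 2: -66.08° → +69.51°, shortest Δλ = 135.59° (east) — does not cross 180°.
Leg 3: +69.51° → +64.26°, shortest Δλ = -5.25° (west) — does not cross 180°.
Leg 4: +64.26° → -9.45°, shortest Δλ = -73.71° (west) — does not cross 180°.
Leg 5: -9.45° → -37.41°, shortest Δλ = -27.96° (west) — does not cross 180°.
Leg 6: -37.41° → -164.86°, shortest Δλ = -127.45° (west) — does not cross 180°.
Total crossings: 0.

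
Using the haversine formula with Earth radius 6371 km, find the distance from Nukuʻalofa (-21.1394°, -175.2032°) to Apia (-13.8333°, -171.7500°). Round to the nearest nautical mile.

Δλ = -171.7500 − -175.2032 = 3.4532°.
Δφ = -13.8333 − -21.1394 = 7.3061°.
a = sin²(Δφ/2) + cos φ₁ · cos φ₂ · sin²(Δλ/2) = 0.004882.
c = 2·atan2(√a, √(1−a)) = 0.13985 rad → d = 6371·c ≈ 891.00 km ≈ 481.10 nmi.

481 nmi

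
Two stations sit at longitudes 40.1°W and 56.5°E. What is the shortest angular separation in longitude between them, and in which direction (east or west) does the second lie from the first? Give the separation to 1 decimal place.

96.6° east

Raw difference: 56.5 − -40.1 = 96.6°.
Normalise into (−180°, 180°]: 96.6° stays 96.6°.
Positive ⇒ the second point lies to the east; separation 96.6°.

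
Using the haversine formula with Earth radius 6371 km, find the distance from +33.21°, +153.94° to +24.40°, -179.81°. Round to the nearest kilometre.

2729 km

Δλ = -179.81 − 153.94 = -333.75°; wrapped into (−180°, 180°]: 26.25°.
Δφ = 24.40 − 33.21 = -8.81°.
a = sin²(Δφ/2) + cos φ₁ · cos φ₂ · sin²(Δλ/2) = 0.045188.
c = 2·atan2(√a, √(1−a)) = 0.42842 rad → d = 6371·c ≈ 2729.44 km.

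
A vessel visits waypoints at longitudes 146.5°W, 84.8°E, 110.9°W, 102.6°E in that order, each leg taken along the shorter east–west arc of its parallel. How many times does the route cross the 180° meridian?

3

Leg 1: -146.5° → +84.8°, shortest Δλ = -128.7° (west) — crosses 180°.
Leg 2: +84.8° → -110.9°, shortest Δλ = 164.3° (east) — crosses 180°.
Leg 3: -110.9° → +102.6°, shortest Δλ = -146.5° (west) — crosses 180°.
Total crossings: 3.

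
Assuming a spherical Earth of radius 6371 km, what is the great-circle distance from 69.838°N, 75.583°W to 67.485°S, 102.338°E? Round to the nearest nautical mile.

Δλ = 102.338 − -75.583 = 177.921°.
Δφ = -67.485 − 69.838 = -137.323°.
a = sin²(Δφ/2) + cos φ₁ · cos φ₂ · sin²(Δλ/2) = 0.999535.
c = 2·atan2(√a, √(1−a)) = 3.09846 rad → d = 6371·c ≈ 19740.29 km ≈ 10658.91 nmi.

10659 nmi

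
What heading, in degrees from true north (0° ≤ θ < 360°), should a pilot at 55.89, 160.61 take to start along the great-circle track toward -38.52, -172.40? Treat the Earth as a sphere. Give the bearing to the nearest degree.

Δλ = -172.40 − 160.61 = -333.01°; wrapped into (−180°, 180°]: 26.99°.
θ = atan2( sin Δλ · cos φ₂ , cos φ₁ · sin φ₂ − sin φ₁ · cos φ₂ · cos Δλ )
  = atan2(0.35508, -0.92649) = 159.031° → normalised to [0°, 360°): 159.031°.

159°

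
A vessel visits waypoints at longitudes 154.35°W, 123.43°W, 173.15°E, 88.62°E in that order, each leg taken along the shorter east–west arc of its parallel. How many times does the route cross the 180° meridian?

Leg 1: -154.35° → -123.43°, shortest Δλ = 30.92° (east) — does not cross 180°.
Leg 2: -123.43° → +173.15°, shortest Δλ = -63.42° (west) — crosses 180°.
Leg 3: +173.15° → +88.62°, shortest Δλ = -84.53° (west) — does not cross 180°.
Total crossings: 1.

1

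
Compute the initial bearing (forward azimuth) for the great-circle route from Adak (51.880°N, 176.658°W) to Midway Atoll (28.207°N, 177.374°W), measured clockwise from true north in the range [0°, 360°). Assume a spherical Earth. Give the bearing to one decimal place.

181.6°

Δλ = -177.374 − -176.658 = -0.716°.
θ = atan2( sin Δλ · cos φ₂ , cos φ₁ · sin φ₂ − sin φ₁ · cos φ₂ · cos Δλ )
  = atan2(-0.01101, -0.40146) = -178.429° → normalised to [0°, 360°): 181.571°.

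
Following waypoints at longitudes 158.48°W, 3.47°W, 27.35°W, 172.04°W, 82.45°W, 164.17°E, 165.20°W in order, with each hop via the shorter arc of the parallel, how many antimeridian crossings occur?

2

Leg 1: -158.48° → -3.47°, shortest Δλ = 155.01° (east) — does not cross 180°.
Leg 2: -3.47° → -27.35°, shortest Δλ = -23.88° (west) — does not cross 180°.
Leg 3: -27.35° → -172.04°, shortest Δλ = -144.69° (west) — does not cross 180°.
Leg 4: -172.04° → -82.45°, shortest Δλ = 89.59° (east) — does not cross 180°.
Leg 5: -82.45° → +164.17°, shortest Δλ = -113.38° (west) — crosses 180°.
Leg 6: +164.17° → -165.20°, shortest Δλ = 30.63° (east) — crosses 180°.
Total crossings: 2.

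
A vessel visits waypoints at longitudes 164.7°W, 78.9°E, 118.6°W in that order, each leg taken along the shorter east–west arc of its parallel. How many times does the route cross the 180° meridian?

2

Leg 1: -164.7° → +78.9°, shortest Δλ = -116.4° (west) — crosses 180°.
Leg 2: +78.9° → -118.6°, shortest Δλ = 162.5° (east) — crosses 180°.
Total crossings: 2.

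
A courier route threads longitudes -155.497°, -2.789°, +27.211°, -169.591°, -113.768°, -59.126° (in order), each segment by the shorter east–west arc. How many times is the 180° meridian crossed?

Leg 1: -155.497° → -2.789°, shortest Δλ = 152.708° (east) — does not cross 180°.
Leg 2: -2.789° → +27.211°, shortest Δλ = 30.0° (east) — does not cross 180°.
Leg 3: +27.211° → -169.591°, shortest Δλ = 163.198° (east) — crosses 180°.
Leg 4: -169.591° → -113.768°, shortest Δλ = 55.823° (east) — does not cross 180°.
Leg 5: -113.768° → -59.126°, shortest Δλ = 54.642° (east) — does not cross 180°.
Total crossings: 1.

1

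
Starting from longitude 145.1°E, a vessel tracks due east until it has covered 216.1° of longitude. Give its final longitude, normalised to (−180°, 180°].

1.2°E

Start at +145.1°; shift +216.1° → +361.2°.
+361.2° lies outside (−180°, 180°]; subtract 360° → +1.2°.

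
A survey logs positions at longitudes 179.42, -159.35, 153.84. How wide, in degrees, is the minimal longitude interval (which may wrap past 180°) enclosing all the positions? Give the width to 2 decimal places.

Sort the longitudes: -159.35°, +153.84°, +179.42°.
Eastward gaps between consecutive values (wrapping around): 313.19°, 25.58°, 21.23°.
Largest gap = 313.19° ⇒ minimal covering band is its complement: 360° − 313.19° = 46.81°.
Band runs from +153.84° eastward to -159.35°, crossing the antimeridian.

46.81°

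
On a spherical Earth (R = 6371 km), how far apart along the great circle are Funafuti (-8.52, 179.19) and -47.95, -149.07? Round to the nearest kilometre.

5301 km

Δλ = -149.07 − 179.19 = -328.26°; wrapped into (−180°, 180°]: 31.74°.
Δφ = -47.95 − -8.52 = -39.43°.
a = sin²(Δφ/2) + cos φ₁ · cos φ₂ · sin²(Δλ/2) = 0.163331.
c = 2·atan2(√a, √(1−a)) = 0.83208 rad → d = 6371·c ≈ 5301.20 km.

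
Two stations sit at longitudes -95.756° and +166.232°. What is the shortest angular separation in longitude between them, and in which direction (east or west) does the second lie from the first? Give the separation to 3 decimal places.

98.012° west

Raw difference: 166.232 − -95.756 = 261.988°.
Normalise into (−180°, 180°]: 261.988° − 360° = -98.012°.
Negative ⇒ the second point lies to the west; separation 98.012°.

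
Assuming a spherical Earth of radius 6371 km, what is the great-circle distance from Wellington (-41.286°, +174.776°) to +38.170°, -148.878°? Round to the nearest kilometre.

Δλ = -148.878 − 174.776 = -323.654°; wrapped into (−180°, 180°]: 36.346°.
Δφ = 38.170 − -41.286 = 79.456°.
a = sin²(Δφ/2) + cos φ₁ · cos φ₂ · sin²(Δλ/2) = 0.465970.
c = 2·atan2(√a, √(1−a)) = 1.50268 rad → d = 6371·c ≈ 9573.59 km.

9574 km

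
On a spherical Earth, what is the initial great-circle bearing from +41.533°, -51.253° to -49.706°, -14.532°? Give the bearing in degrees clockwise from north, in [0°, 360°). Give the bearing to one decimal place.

Δλ = -14.532 − -51.253 = 36.721°.
θ = atan2( sin Δλ · cos φ₂ , cos φ₁ · sin φ₂ − sin φ₁ · cos φ₂ · cos Δλ )
  = atan2(0.38668, -0.91467) = 157.084° → normalised to [0°, 360°): 157.084°.

157.1°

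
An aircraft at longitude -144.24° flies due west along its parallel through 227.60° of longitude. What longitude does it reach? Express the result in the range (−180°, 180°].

Start at -144.24°; shift −227.60° → -371.84°.
-371.84° lies outside (−180°, 180°]; add 360° → -11.84°.

-11.84°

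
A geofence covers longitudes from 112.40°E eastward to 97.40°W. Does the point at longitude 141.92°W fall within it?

Band width going east from +112.40° to -97.40°: ((-97.40 − 112.40) mod 360) = 150.20°.
Offset of -141.92° east of the west edge: ((-141.92 − 112.40) mod 360) = 105.68°.
105.68° ≤ 150.20° ⇒ inside.

Yes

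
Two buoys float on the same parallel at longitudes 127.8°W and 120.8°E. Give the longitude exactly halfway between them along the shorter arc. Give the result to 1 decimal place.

Signed shortest Δλ from -127.8° to +120.8° is -111.4°.
Midpoint longitude = -127.8° + (-111.4°)/2 = -127.8° − 55.7° = -183.5°.
Normalise into (−180°, 180°]: +176.5°.
(The naïve average (-127.8 + +120.8)/2 = -3.5° is on the wrong side of the globe.)

176.5°E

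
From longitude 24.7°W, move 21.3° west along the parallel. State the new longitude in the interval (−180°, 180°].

Start at -24.7°; shift −21.3° → -46.0°.
-46.0° already lies in (−180°, 180°].

46.0°W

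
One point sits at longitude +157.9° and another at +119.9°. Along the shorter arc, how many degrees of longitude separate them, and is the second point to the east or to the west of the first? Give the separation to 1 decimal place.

38.0° west

Raw difference: 119.9 − 157.9 = -38.0°.
Normalise into (−180°, 180°]: -38.0° stays -38.0°.
Negative ⇒ the second point lies to the west; separation 38.0°.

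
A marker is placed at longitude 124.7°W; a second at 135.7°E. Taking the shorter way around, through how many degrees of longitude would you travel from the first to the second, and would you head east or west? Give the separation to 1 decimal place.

99.6° west

Raw difference: 135.7 − -124.7 = 260.4°.
Normalise into (−180°, 180°]: 260.4° − 360° = -99.6°.
Negative ⇒ the second point lies to the west; separation 99.6°.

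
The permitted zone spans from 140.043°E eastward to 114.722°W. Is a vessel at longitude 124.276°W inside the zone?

Yes

Band width going east from +140.043° to -114.722°: ((-114.722 − 140.043) mod 360) = 105.235°.
Offset of -124.276° east of the west edge: ((-124.276 − 140.043) mod 360) = 95.681°.
95.681° ≤ 105.235° ⇒ inside.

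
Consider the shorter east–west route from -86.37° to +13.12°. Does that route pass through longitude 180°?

Signed shortest Δλ = ((13.12 − -86.37 + 180) mod 360) − 180 = 99.49°.
Going east by 99.49° from -86.37° reaches +13.12° without touching 180°.

No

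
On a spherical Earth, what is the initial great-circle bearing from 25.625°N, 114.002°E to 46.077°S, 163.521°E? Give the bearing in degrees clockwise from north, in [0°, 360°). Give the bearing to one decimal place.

Δλ = 163.521 − 114.002 = 49.519°.
θ = atan2( sin Δλ · cos φ₂ , cos φ₁ · sin φ₂ − sin φ₁ · cos φ₂ · cos Δλ )
  = atan2(0.52764, -0.84419) = 147.994° → normalised to [0°, 360°): 147.994°.

148.0°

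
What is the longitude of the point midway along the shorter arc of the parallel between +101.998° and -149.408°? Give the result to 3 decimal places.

Signed shortest Δλ from +101.998° to -149.408° is +108.594°.
Midpoint longitude = +101.998° + (+108.594°)/2 = +101.998° + 54.297° = +156.295°.
(The naïve average (+101.998 + -149.408)/2 = -23.705° is on the wrong side of the globe.)

+156.295°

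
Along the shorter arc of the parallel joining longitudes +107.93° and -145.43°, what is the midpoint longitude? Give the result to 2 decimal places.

+161.25°

Signed shortest Δλ from +107.93° to -145.43° is +106.64°.
Midpoint longitude = +107.93° + (+106.64°)/2 = +107.93° + 53.32° = +161.25°.
(The naïve average (+107.93 + -145.43)/2 = -18.75° is on the wrong side of the globe.)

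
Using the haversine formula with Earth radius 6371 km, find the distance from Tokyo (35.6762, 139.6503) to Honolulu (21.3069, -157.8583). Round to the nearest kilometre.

6209 km

Δλ = -157.8583 − 139.6503 = -297.5086°; wrapped into (−180°, 180°]: 62.4914°.
Δφ = 21.3069 − 35.6762 = -14.3693°.
a = sin²(Δφ/2) + cos φ₁ · cos φ₂ · sin²(Δλ/2) = 0.219266.
c = 2·atan2(√a, √(1−a)) = 0.97464 rad → d = 6371·c ≈ 6209.42 km.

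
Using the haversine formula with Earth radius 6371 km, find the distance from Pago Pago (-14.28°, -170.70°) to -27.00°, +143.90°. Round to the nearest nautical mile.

2647 nmi

Δλ = 143.90 − -170.70 = 314.60°; wrapped into (−180°, 180°]: -45.40°.
Δφ = -27.00 − -14.28 = -12.72°.
a = sin²(Δφ/2) + cos φ₁ · cos φ₂ · sin²(Δλ/2) = 0.140863.
c = 2·atan2(√a, √(1−a)) = 0.76948 rad → d = 6371·c ≈ 4902.34 km ≈ 2647.05 nmi.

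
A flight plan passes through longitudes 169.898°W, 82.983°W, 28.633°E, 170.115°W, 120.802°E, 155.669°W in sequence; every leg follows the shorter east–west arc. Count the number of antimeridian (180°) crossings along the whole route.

Leg 1: -169.898° → -82.983°, shortest Δλ = 86.915° (east) — does not cross 180°.
Leg 2: -82.983° → +28.633°, shortest Δλ = 111.616° (east) — does not cross 180°.
Leg 3: +28.633° → -170.115°, shortest Δλ = 161.252° (east) — crosses 180°.
Leg 4: -170.115° → +120.802°, shortest Δλ = -69.083° (west) — crosses 180°.
Leg 5: +120.802° → -155.669°, shortest Δλ = 83.529° (east) — crosses 180°.
Total crossings: 3.

3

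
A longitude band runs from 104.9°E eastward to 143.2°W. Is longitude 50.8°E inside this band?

No

Band width going east from +104.9° to -143.2°: ((-143.2 − 104.9) mod 360) = 111.9°.
Offset of +50.8° east of the west edge: ((50.8 − 104.9) mod 360) = 305.9°.
305.9° > 111.9° ⇒ outside.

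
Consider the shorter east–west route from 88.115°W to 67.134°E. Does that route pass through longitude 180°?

Signed shortest Δλ = ((67.134 − -88.115 + 180) mod 360) − 180 = 155.249°.
Going east by 155.249° from -88.115° reaches +67.134° without touching 180°.

No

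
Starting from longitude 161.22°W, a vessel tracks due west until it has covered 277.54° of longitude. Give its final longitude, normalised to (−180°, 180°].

78.76°W

Start at -161.22°; shift −277.54° → -438.76°.
-438.76° lies outside (−180°, 180°]; add 360° → -78.76°.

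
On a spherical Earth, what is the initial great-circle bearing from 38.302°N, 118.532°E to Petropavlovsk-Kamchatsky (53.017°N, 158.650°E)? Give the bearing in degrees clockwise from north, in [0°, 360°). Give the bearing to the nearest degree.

49°

Δλ = 158.650 − 118.532 = 40.118°.
θ = atan2( sin Δλ · cos φ₂ , cos φ₁ · sin φ₂ − sin φ₁ · cos φ₂ · cos Δλ )
  = atan2(0.38764, 0.34174) = 48.601° → normalised to [0°, 360°): 48.601°.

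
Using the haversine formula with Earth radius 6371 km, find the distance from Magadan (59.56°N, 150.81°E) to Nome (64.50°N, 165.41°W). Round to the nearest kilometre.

Δλ = -165.41 − 150.81 = -316.22°; wrapped into (−180°, 180°]: 43.78°.
Δφ = 64.50 − 59.56 = 4.94°.
a = sin²(Δφ/2) + cos φ₁ · cos φ₂ · sin²(Δλ/2) = 0.032175.
c = 2·atan2(√a, √(1−a)) = 0.36070 rad → d = 6371·c ≈ 2298.01 km.

2298 km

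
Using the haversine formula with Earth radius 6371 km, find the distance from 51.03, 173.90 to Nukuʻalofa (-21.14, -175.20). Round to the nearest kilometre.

8096 km

Δλ = -175.20 − 173.90 = -349.10°; wrapped into (−180°, 180°]: 10.90°.
Δφ = -21.14 − 51.03 = -72.17°.
a = sin²(Δφ/2) + cos φ₁ · cos φ₂ · sin²(Δλ/2) = 0.352195.
c = 2·atan2(√a, √(1−a)) = 1.27070 rad → d = 6371·c ≈ 8095.64 km.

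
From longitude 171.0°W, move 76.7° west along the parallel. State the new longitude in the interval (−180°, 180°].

Start at -171.0°; shift −76.7° → -247.7°.
-247.7° lies outside (−180°, 180°]; add 360° → +112.3°.

112.3°E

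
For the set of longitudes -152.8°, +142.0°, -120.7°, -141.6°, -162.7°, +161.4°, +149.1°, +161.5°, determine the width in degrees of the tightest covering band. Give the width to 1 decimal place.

Sort the longitudes: -162.7°, -152.8°, -141.6°, -120.7°, +142.0°, +149.1°, +161.4°, +161.5°.
Eastward gaps between consecutive values (wrapping around): 9.9°, 11.2°, 20.9°, 262.7°, 7.1°, 12.3°, 0.1°, 35.8°.
Largest gap = 262.7° ⇒ minimal covering band is its complement: 360° − 262.7° = 97.3°.
Band runs from +142.0° eastward to -120.7°, crossing the antimeridian.

97.3°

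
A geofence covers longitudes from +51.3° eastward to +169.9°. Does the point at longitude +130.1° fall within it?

Band width going east from +51.3° to +169.9°: ((169.9 − 51.3) mod 360) = 118.6°.
Offset of +130.1° east of the west edge: ((130.1 − 51.3) mod 360) = 78.8°.
78.8° ≤ 118.6° ⇒ inside.

Yes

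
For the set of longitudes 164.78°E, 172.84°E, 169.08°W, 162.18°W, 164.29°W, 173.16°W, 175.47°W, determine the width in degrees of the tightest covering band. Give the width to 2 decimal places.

Sort the longitudes: -175.47°, -173.16°, -169.08°, -164.29°, -162.18°, +164.78°, +172.84°.
Eastward gaps between consecutive values (wrapping around): 2.31°, 4.08°, 4.79°, 2.11°, 326.96°, 8.06°, 11.69°.
Largest gap = 326.96° ⇒ minimal covering band is its complement: 360° − 326.96° = 33.04°.
Band runs from +164.78° eastward to -162.18°, crossing the antimeridian.

33.04°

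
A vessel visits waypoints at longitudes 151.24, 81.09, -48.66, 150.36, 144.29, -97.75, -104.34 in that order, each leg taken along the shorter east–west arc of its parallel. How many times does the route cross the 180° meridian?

2

Leg 1: +151.24° → +81.09°, shortest Δλ = -70.15° (west) — does not cross 180°.
Leg 2: +81.09° → -48.66°, shortest Δλ = -129.75° (west) — does not cross 180°.
Leg 3: -48.66° → +150.36°, shortest Δλ = -160.98° (west) — crosses 180°.
Leg 4: +150.36° → +144.29°, shortest Δλ = -6.07° (west) — does not cross 180°.
Leg 5: +144.29° → -97.75°, shortest Δλ = 117.96° (east) — crosses 180°.
Leg 6: -97.75° → -104.34°, shortest Δλ = -6.59° (west) — does not cross 180°.
Total crossings: 2.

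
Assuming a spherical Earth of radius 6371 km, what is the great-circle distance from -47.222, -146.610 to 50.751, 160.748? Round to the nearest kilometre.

Δλ = 160.748 − -146.610 = 307.358°; wrapped into (−180°, 180°]: -52.642°.
Δφ = 50.751 − -47.222 = 97.973°.
a = sin²(Δφ/2) + cos φ₁ · cos φ₂ · sin²(Δλ/2) = 0.653833.
c = 2·atan2(√a, √(1−a)) = 1.88354 rad → d = 6371·c ≈ 12000.01 km.

12000 km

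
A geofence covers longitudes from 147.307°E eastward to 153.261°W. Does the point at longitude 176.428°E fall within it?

Band width going east from +147.307° to -153.261°: ((-153.261 − 147.307) mod 360) = 59.432°.
Offset of +176.428° east of the west edge: ((176.428 − 147.307) mod 360) = 29.121°.
29.121° ≤ 59.432° ⇒ inside.

Yes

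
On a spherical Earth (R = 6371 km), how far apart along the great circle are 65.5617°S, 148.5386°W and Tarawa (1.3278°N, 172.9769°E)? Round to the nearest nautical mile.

4346 nmi

Δλ = 172.9769 − -148.5386 = 321.5155°; wrapped into (−180°, 180°]: -38.4845°.
Δφ = 1.3278 − -65.5617 = 66.8895°.
a = sin²(Δφ/2) + cos φ₁ · cos φ₂ · sin²(Δλ/2) = 0.348669.
c = 2·atan2(√a, √(1−a)) = 1.26331 rad → d = 6371·c ≈ 8048.56 km ≈ 4345.88 nmi.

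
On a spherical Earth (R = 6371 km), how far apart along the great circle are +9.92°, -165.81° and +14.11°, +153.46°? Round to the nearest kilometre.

Δλ = 153.46 − -165.81 = 319.27°; wrapped into (−180°, 180°]: -40.73°.
Δφ = 14.11 − 9.92 = 4.19°.
a = sin²(Δφ/2) + cos φ₁ · cos φ₂ · sin²(Δλ/2) = 0.117030.
c = 2·atan2(√a, √(1−a)) = 0.69829 rad → d = 6371·c ≈ 4448.84 km.

4449 km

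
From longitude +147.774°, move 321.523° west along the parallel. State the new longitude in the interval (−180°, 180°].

-173.749°

Start at +147.774°; shift −321.523° → -173.749°.
-173.749° already lies in (−180°, 180°].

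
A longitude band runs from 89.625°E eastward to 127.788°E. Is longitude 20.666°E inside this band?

Band width going east from +89.625° to +127.788°: ((127.788 − 89.625) mod 360) = 38.163°.
Offset of +20.666° east of the west edge: ((20.666 − 89.625) mod 360) = 291.041°.
291.041° > 38.163° ⇒ outside.

No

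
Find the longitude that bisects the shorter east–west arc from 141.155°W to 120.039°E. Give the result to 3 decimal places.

Signed shortest Δλ from -141.155° to +120.039° is -98.806°.
Midpoint longitude = -141.155° + (-98.806°)/2 = -141.155° − 49.403° = -190.558°.
Normalise into (−180°, 180°]: +169.442°.
(The naïve average (-141.155 + +120.039)/2 = -10.558° is on the wrong side of the globe.)

169.442°E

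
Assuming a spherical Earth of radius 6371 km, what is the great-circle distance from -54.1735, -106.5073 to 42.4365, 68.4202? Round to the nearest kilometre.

18658 km

Δλ = 68.4202 − -106.5073 = 174.9275°.
Δφ = 42.4365 − -54.1735 = 96.6100°.
a = sin²(Δφ/2) + cos φ₁ · cos φ₂ · sin²(Δλ/2) = 0.988700.
c = 2·atan2(√a, √(1−a)) = 2.92859 rad → d = 6371·c ≈ 18658.02 km.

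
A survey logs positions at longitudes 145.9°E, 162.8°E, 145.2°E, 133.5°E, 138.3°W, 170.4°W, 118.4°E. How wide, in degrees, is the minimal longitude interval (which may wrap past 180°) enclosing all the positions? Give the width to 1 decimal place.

103.3°

Sort the longitudes: -170.4°, -138.3°, +118.4°, +133.5°, +145.2°, +145.9°, +162.8°.
Eastward gaps between consecutive values (wrapping around): 32.1°, 256.7°, 15.1°, 11.7°, 0.7°, 16.9°, 26.8°.
Largest gap = 256.7° ⇒ minimal covering band is its complement: 360° − 256.7° = 103.3°.
Band runs from +118.4° eastward to -138.3°, crossing the antimeridian.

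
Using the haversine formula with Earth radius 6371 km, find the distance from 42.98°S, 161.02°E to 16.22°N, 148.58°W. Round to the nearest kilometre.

Δλ = -148.58 − 161.02 = -309.60°; wrapped into (−180°, 180°]: 50.40°.
Δφ = 16.22 − -42.98 = 59.20°.
a = sin²(Δφ/2) + cos φ₁ · cos φ₂ · sin²(Δλ/2) = 0.371328.
c = 2·atan2(√a, √(1−a)) = 1.31052 rad → d = 6371·c ≈ 8349.35 km.

8349 km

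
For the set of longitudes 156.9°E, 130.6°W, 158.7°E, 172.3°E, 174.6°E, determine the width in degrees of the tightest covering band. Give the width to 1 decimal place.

72.5°

Sort the longitudes: -130.6°, +156.9°, +158.7°, +172.3°, +174.6°.
Eastward gaps between consecutive values (wrapping around): 287.5°, 1.8°, 13.6°, 2.3°, 54.8°.
Largest gap = 287.5° ⇒ minimal covering band is its complement: 360° − 287.5° = 72.5°.
Band runs from +156.9° eastward to -130.6°, crossing the antimeridian.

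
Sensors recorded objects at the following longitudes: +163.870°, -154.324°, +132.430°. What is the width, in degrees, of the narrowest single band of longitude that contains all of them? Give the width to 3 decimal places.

Sort the longitudes: -154.324°, +132.430°, +163.870°.
Eastward gaps between consecutive values (wrapping around): 286.754°, 31.440°, 41.806°.
Largest gap = 286.754° ⇒ minimal covering band is its complement: 360° − 286.754° = 73.246°.
Band runs from +132.430° eastward to -154.324°, crossing the antimeridian.

73.246°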